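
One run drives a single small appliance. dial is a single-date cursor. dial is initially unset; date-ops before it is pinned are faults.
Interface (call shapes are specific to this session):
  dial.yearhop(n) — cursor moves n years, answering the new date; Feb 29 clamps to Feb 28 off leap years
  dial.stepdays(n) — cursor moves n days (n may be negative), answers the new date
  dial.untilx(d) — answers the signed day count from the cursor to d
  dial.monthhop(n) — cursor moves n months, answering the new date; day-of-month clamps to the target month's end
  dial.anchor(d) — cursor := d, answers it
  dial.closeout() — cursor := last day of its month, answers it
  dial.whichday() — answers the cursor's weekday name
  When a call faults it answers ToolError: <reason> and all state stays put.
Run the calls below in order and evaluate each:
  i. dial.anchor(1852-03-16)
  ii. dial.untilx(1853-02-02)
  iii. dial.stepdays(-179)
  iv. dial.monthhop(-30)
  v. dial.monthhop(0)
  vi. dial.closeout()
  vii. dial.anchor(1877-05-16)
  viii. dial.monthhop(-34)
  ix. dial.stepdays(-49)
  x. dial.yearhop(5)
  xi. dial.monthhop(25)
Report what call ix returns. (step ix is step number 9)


Answer: 1874-05-28

Derivation:
I invoke anchor using d→1852-03-16, → 1852-03-16.
I call untilx using d→1853-02-02, giving 323.
I run stepdays using n→-179, yielding 1851-09-19.
I invoke monthhop using n→-30, and observe 1849-03-19.
Then monthhop using n→0, giving 1849-03-19.
Then closeout(), and see 1849-03-31.
Now I run anchor using d→1877-05-16, and get 1877-05-16.
Calling monthhop using n→-34, and observe 1874-07-16.
I run stepdays using n→-49, — result: 1874-05-28.
I try yearhop using n→5, and see 1879-05-28.
I call monthhop using n→25, → 1881-06-28.


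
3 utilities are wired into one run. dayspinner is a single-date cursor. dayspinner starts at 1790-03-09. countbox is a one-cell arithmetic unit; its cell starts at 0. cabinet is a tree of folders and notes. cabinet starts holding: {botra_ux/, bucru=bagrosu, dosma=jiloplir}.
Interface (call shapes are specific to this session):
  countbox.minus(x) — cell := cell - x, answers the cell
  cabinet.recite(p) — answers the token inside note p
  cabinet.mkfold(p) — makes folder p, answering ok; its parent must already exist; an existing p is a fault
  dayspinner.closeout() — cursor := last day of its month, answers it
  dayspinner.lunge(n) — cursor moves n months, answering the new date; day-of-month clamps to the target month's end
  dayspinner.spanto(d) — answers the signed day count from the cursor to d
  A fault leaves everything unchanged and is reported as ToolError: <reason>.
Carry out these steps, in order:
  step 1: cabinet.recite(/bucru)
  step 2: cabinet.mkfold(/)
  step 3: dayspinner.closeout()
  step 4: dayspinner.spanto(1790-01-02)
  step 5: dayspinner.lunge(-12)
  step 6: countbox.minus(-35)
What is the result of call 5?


CALL recite[p=/bucru]
RET  bagrosu
CALL mkfold[p=/]
RET  ToolError: exists
CALL closeout[]
RET  1790-03-31
CALL spanto[d=1790-01-02]
RET  -88
CALL lunge[n=-12]
RET  1789-03-31
CALL minus[x=-35]
RET  35

Answer: 1789-03-31


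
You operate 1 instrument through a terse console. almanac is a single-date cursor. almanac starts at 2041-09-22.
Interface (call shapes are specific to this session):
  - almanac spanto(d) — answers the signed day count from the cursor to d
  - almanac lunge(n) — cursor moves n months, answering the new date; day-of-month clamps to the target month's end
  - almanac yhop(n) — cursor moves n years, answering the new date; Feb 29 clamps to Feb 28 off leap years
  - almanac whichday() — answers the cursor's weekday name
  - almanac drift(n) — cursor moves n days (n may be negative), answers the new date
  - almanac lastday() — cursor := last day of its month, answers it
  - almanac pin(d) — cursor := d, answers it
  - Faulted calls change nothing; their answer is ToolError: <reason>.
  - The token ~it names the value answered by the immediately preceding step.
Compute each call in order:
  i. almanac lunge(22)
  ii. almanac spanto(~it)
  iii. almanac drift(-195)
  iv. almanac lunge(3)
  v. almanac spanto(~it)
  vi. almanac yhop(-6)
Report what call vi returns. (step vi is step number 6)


Answer: 2037-04-08

Derivation:
→ almanac lunge(n: 22)
← 2043-07-22
→ almanac spanto(d: ~it)
← 0
→ almanac drift(n: -195)
← 2043-01-08
→ almanac lunge(n: 3)
← 2043-04-08
→ almanac spanto(d: ~it)
← 0
→ almanac yhop(n: -6)
← 2037-04-08


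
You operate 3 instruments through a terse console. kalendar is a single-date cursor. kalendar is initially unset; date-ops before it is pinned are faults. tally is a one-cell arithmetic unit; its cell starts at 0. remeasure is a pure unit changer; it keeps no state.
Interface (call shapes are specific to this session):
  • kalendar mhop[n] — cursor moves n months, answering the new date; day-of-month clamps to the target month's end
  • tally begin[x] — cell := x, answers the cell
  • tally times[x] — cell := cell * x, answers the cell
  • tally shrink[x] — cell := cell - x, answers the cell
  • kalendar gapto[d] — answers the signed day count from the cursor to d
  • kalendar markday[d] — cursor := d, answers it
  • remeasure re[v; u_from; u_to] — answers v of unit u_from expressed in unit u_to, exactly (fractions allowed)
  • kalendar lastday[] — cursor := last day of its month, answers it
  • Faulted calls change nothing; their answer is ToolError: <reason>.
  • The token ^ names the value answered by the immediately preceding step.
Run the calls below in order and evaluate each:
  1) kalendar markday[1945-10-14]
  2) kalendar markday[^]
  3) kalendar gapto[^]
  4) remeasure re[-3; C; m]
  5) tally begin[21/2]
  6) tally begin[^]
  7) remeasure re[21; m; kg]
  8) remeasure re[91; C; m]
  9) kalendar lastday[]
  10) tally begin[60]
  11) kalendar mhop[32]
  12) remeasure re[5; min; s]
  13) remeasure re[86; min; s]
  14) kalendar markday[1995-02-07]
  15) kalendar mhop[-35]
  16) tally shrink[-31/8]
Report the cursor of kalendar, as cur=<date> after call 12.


I invoke kalendar markday with d='1945-10-14', — result: 1945-10-14.
Next I call kalendar markday with d='^', and see 1945-10-14.
I use kalendar gapto with d='^', and observe 0.
I invoke remeasure re with v='-3', u_from='C', u_to='m', and observe ToolError: incompatible units.
I invoke tally begin with x='21/2', which returns 21/2.
I use tally begin with x='^', yielding 21/2.
Calling remeasure re with v='21', u_from='m', u_to='kg', — result: ToolError: incompatible units.
Now I run remeasure re with v='91', u_from='C', u_to='m', and observe ToolError: incompatible units.
Calling kalendar lastday(), — result: 1945-10-31.
Then tally begin with x='60', and get 60.
Next I call kalendar mhop with n='32', and get 1948-06-30.
I invoke remeasure re with v='5', u_from='min', u_to='s', which returns 300.
Using remeasure re with v='86', u_from='min', u_to='s', and see 5160.
I run kalendar markday with d='1995-02-07', — result: 1995-02-07.
Using kalendar mhop with n='-35', — result: 1992-03-07.
Invoking tally shrink with x='-31/8', and get 511/8.

Answer: cur=1948-06-30


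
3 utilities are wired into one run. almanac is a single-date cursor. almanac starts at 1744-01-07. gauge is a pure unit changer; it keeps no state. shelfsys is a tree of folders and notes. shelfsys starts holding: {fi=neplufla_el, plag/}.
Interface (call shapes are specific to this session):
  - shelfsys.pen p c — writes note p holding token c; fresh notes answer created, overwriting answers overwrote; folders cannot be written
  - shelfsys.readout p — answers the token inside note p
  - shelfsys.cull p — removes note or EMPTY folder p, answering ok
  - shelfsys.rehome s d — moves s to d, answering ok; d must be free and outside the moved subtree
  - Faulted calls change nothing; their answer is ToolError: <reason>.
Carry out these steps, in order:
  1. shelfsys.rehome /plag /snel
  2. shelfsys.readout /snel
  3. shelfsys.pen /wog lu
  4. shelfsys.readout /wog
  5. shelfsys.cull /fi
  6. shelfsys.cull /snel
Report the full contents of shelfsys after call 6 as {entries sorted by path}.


Answer: {wog=lu}

Derivation:
Step: shelfsys.rehome[s=/plag; d=/snel]
Result: ok
Step: shelfsys.readout[p=/snel]
Result: ToolError: is a directory
Step: shelfsys.pen[p=/wog; c=lu]
Result: created
Step: shelfsys.readout[p=/wog]
Result: lu
Step: shelfsys.cull[p=/fi]
Result: ok
Step: shelfsys.cull[p=/snel]
Result: ok


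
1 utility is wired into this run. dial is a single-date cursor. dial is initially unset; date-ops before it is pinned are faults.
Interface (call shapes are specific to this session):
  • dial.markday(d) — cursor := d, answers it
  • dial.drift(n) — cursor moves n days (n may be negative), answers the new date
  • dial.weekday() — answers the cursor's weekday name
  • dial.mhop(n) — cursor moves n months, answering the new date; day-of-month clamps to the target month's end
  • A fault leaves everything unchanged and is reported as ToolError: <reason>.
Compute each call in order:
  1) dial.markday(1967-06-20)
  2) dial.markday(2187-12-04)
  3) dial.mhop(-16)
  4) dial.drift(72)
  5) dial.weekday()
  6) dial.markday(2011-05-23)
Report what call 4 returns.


I call dial.markday passing 1967-06-20, — result: 1967-06-20.
Then dial.markday passing 2187-12-04, yielding 2187-12-04.
Calling dial.mhop passing -16, and see 2186-08-04.
I try dial.drift passing 72, giving 2186-10-15.
I invoke dial.weekday, which returns Sunday.
I call dial.markday passing 2011-05-23, — result: 2011-05-23.

Answer: 2186-10-15


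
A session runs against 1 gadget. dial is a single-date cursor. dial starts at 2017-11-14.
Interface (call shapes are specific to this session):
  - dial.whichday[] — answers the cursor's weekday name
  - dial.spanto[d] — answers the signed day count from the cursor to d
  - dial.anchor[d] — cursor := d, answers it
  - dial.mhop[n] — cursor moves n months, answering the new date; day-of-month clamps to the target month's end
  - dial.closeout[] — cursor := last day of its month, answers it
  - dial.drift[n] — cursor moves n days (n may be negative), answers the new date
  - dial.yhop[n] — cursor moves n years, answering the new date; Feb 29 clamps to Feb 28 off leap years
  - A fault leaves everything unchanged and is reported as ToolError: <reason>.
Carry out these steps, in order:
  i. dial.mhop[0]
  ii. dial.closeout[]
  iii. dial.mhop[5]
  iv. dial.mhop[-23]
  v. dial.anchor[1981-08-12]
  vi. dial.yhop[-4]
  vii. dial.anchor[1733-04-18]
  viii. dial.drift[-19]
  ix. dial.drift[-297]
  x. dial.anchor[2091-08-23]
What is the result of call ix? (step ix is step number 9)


~$ dial.mhop n='0'
[out] 2017-11-14
~$ dial.closeout
[out] 2017-11-30
~$ dial.mhop n='5'
[out] 2018-04-30
~$ dial.mhop n='-23'
[out] 2016-05-30
~$ dial.anchor d='1981-08-12'
[out] 1981-08-12
~$ dial.yhop n='-4'
[out] 1977-08-12
~$ dial.anchor d='1733-04-18'
[out] 1733-04-18
~$ dial.drift n='-19'
[out] 1733-03-30
~$ dial.drift n='-297'
[out] 1732-06-06
~$ dial.anchor d='2091-08-23'
[out] 2091-08-23

Answer: 1732-06-06


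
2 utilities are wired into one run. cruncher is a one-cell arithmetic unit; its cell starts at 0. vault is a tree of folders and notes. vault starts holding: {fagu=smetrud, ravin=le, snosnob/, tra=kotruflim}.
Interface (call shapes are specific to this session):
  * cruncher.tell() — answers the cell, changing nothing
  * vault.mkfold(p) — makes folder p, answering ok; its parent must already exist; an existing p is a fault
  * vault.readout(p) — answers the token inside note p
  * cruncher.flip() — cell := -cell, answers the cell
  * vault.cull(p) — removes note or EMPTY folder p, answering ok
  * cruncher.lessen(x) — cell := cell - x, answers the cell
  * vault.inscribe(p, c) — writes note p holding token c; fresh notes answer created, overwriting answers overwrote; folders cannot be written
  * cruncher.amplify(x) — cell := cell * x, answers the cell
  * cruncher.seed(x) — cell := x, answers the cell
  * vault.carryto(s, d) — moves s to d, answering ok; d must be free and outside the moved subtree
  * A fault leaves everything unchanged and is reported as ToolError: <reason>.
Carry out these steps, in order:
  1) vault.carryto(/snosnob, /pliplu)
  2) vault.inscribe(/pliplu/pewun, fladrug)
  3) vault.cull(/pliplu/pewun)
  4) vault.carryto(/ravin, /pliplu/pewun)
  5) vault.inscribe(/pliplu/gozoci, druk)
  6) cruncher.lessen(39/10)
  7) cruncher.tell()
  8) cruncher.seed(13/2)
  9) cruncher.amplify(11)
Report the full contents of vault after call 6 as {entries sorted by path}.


Answer: {fagu=smetrud, pliplu/, pliplu/gozoci=druk, pliplu/pewun=le, tra=kotruflim}

Derivation:
% vault.carryto s: /snosnob d: /pliplu
  ok
% vault.inscribe p: /pliplu/pewun c: fladrug
  created
% vault.cull p: /pliplu/pewun
  ok
% vault.carryto s: /ravin d: /pliplu/pewun
  ok
% vault.inscribe p: /pliplu/gozoci c: druk
  created
% cruncher.lessen x: 39/10
  -39/10
% cruncher.tell
  -39/10
% cruncher.seed x: 13/2
  13/2
% cruncher.amplify x: 11
  143/2


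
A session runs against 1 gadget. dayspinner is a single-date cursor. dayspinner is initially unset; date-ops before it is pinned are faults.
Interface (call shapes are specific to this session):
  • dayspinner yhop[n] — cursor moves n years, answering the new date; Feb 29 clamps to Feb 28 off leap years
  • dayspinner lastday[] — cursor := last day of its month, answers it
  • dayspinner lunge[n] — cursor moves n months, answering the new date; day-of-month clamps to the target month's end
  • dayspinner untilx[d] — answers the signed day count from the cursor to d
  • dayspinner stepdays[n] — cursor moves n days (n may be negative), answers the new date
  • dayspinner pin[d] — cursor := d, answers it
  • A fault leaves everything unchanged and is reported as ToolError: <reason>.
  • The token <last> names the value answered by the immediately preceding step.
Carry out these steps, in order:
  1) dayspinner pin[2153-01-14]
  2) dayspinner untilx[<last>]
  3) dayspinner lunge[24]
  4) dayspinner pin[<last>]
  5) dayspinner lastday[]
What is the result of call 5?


Answer: 2155-01-31

Derivation:
$ dayspinner pin 2153-01-14
[out] 2153-01-14
$ dayspinner untilx <last>
[out] 0
$ dayspinner lunge 24
[out] 2155-01-14
$ dayspinner pin <last>
[out] 2155-01-14
$ dayspinner lastday
[out] 2155-01-31


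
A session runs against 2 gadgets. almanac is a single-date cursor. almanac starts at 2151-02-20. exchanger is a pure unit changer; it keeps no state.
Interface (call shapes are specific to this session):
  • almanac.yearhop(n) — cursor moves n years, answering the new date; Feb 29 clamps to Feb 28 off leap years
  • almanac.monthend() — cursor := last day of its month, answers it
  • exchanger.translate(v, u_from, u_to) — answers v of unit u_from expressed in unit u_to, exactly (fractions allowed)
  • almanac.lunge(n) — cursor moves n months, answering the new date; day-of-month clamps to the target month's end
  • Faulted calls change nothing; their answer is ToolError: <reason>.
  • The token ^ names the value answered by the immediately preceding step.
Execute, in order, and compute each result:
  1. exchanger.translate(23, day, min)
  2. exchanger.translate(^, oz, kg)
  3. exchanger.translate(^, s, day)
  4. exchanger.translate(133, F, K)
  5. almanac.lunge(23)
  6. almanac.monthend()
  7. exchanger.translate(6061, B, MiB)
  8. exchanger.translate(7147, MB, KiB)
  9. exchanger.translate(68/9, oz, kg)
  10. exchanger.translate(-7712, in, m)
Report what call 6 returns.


Answer: 2153-01-31

Derivation:
-> exchanger.translate(v→23, u_from→day, u_to→min)
<- 33120
-> exchanger.translate(v→^, u_from→oz, u_to→kg)
<- 9389362059/10000000
-> exchanger.translate(v→^, u_from→s, u_to→day)
<- 1043262451/96000000000
-> exchanger.translate(v→133, u_from→F, u_to→K)
<- 59267/180
-> almanac.lunge(n→23)
<- 2153-01-20
-> almanac.monthend()
<- 2153-01-31
-> exchanger.translate(v→6061, u_from→B, u_to→MiB)
<- 6061/1048576
-> exchanger.translate(v→7147, u_from→MB, u_to→KiB)
<- 111671875/16
-> exchanger.translate(v→68/9, u_from→oz, u_to→kg)
<- 771107029/3600000000
-> exchanger.translate(v→-7712, u_from→in, u_to→m)
<- -122428/625


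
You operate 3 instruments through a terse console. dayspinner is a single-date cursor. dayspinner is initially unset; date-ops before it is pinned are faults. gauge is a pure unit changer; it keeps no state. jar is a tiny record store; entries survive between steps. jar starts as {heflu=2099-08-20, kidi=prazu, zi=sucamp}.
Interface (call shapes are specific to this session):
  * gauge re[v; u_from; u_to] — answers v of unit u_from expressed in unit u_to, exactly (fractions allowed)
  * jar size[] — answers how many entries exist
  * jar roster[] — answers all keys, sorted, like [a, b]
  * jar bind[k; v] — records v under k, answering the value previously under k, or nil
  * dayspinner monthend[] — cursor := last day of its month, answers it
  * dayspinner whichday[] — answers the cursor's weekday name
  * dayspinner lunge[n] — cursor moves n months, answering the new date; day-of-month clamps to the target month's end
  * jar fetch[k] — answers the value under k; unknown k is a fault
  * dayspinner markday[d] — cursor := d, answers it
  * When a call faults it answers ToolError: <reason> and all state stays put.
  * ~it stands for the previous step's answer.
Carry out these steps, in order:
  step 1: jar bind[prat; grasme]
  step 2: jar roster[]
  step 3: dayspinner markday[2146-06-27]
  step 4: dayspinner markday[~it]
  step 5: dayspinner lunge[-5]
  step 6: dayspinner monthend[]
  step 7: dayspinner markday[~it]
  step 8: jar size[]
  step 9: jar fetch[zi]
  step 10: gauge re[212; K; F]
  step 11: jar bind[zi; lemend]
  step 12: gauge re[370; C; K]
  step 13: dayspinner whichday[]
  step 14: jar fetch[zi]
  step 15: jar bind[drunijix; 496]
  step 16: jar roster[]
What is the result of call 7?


Answer: 2146-01-31

Derivation:
·→ jar bind(k: prat, v: grasme)
·← nil
·→ jar roster()
·← [heflu, kidi, prat, zi]
·→ dayspinner markday(d: 2146-06-27)
·← 2146-06-27
·→ dayspinner markday(d: ~it)
·← 2146-06-27
·→ dayspinner lunge(n: -5)
·← 2146-01-27
·→ dayspinner monthend()
·← 2146-01-31
·→ dayspinner markday(d: ~it)
·← 2146-01-31
·→ jar size()
·← 4
·→ jar fetch(k: zi)
·← sucamp
·→ gauge re(v: 212, u_from: K, u_to: F)
·← -7807/100
·→ jar bind(k: zi, v: lemend)
·← sucamp
·→ gauge re(v: 370, u_from: C, u_to: K)
·← 12863/20
·→ dayspinner whichday()
·← Monday
·→ jar fetch(k: zi)
·← lemend
·→ jar bind(k: drunijix, v: 496)
·← nil
·→ jar roster()
·← [drunijix, heflu, kidi, prat, zi]


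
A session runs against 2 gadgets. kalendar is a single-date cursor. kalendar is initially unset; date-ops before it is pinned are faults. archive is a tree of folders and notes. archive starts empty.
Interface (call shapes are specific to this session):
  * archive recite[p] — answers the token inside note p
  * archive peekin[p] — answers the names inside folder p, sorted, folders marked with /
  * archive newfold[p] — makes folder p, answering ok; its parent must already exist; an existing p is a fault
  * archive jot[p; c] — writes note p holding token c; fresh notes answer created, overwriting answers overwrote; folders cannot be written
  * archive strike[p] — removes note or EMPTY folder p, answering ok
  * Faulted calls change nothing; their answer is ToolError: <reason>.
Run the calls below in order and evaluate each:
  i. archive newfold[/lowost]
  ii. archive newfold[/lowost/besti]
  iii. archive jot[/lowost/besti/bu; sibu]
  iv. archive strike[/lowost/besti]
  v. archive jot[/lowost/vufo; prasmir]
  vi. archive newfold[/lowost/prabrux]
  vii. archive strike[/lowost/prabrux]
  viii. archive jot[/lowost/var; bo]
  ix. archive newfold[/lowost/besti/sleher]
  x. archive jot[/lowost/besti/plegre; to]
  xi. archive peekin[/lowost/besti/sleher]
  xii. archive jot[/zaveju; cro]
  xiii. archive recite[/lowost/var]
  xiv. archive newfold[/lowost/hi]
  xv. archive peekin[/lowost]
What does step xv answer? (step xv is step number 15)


Calling archive newfold using p='/lowost', which returns ok.
I invoke archive newfold using p='/lowost/besti': ok.
I try archive jot using p='/lowost/besti/bu', c='sibu', which returns created.
I call archive strike using p='/lowost/besti', which returns ToolError: not empty.
Then archive jot using p='/lowost/vufo', c='prasmir', which returns created.
Then archive newfold using p='/lowost/prabrux', giving ok.
Calling archive strike using p='/lowost/prabrux', and see ok.
I use archive jot using p='/lowost/var', c='bo', which returns created.
I use archive newfold using p='/lowost/besti/sleher', — result: ok.
Next I call archive jot using p='/lowost/besti/plegre', c='to', and see created.
I try archive peekin using p='/lowost/besti/sleher': [].
Then archive jot using p='/zaveju', c='cro', — result: created.
Using archive recite using p='/lowost/var': bo.
Using archive newfold using p='/lowost/hi', → ok.
I use archive peekin using p='/lowost', and see [besti/, hi/, var, vufo].

Answer: [besti/, hi/, var, vufo]


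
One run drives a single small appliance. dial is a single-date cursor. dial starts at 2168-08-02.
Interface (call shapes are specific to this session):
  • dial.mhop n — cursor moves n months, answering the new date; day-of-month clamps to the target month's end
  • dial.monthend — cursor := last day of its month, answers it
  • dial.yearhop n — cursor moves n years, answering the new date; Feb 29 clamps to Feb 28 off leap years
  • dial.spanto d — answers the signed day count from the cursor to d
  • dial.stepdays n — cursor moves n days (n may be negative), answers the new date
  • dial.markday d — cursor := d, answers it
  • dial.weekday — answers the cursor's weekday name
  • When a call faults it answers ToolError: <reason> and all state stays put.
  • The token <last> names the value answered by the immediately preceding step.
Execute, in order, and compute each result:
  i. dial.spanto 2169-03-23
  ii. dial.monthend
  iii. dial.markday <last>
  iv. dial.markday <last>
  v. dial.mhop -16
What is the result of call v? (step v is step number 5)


Step: dial.spanto[d=2169-03-23]
Result: 233
Step: dial.monthend[]
Result: 2168-08-31
Step: dial.markday[d=<last>]
Result: 2168-08-31
Step: dial.markday[d=<last>]
Result: 2168-08-31
Step: dial.mhop[n=-16]
Result: 2167-04-30

Answer: 2167-04-30


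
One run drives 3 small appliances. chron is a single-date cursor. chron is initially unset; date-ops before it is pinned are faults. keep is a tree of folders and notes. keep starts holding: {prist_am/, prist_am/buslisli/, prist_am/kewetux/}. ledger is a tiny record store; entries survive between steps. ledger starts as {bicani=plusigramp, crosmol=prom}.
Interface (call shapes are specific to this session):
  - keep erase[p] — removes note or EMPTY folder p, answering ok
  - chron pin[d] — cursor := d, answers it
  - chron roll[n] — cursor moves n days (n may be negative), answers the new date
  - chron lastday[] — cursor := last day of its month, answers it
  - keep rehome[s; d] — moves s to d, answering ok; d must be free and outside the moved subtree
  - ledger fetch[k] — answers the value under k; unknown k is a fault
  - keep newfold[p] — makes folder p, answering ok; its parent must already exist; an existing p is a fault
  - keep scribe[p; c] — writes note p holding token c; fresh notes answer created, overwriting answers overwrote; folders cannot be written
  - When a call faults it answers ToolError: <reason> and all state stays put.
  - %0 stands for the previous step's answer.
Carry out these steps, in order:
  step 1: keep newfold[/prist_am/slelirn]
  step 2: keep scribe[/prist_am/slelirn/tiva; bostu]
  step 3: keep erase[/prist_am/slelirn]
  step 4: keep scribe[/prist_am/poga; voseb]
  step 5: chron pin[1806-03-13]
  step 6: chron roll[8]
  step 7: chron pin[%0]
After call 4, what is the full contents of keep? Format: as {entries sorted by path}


·→ keep newfold(p=/prist_am/slelirn)
·← ok
·→ keep scribe(p=/prist_am/slelirn/tiva, c=bostu)
·← created
·→ keep erase(p=/prist_am/slelirn)
·← ToolError: not empty
·→ keep scribe(p=/prist_am/poga, c=voseb)
·← created
·→ chron pin(d=1806-03-13)
·← 1806-03-13
·→ chron roll(n=8)
·← 1806-03-21
·→ chron pin(d=%0)
·← 1806-03-21

Answer: {prist_am/, prist_am/buslisli/, prist_am/kewetux/, prist_am/poga=voseb, prist_am/slelirn/, prist_am/slelirn/tiva=bostu}


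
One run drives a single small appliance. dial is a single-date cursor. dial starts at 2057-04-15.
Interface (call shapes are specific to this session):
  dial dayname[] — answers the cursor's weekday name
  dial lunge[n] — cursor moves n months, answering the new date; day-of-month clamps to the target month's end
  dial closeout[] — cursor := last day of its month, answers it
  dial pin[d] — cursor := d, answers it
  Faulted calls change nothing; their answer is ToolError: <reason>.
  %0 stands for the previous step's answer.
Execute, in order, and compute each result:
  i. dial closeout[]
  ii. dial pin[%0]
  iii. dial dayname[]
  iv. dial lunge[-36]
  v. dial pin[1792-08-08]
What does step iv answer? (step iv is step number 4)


Answer: 2054-04-30

Derivation:
→ dial closeout()
← 2057-04-30
→ dial pin(d=%0)
← 2057-04-30
→ dial dayname()
← Monday
→ dial lunge(n=-36)
← 2054-04-30
→ dial pin(d=1792-08-08)
← 1792-08-08


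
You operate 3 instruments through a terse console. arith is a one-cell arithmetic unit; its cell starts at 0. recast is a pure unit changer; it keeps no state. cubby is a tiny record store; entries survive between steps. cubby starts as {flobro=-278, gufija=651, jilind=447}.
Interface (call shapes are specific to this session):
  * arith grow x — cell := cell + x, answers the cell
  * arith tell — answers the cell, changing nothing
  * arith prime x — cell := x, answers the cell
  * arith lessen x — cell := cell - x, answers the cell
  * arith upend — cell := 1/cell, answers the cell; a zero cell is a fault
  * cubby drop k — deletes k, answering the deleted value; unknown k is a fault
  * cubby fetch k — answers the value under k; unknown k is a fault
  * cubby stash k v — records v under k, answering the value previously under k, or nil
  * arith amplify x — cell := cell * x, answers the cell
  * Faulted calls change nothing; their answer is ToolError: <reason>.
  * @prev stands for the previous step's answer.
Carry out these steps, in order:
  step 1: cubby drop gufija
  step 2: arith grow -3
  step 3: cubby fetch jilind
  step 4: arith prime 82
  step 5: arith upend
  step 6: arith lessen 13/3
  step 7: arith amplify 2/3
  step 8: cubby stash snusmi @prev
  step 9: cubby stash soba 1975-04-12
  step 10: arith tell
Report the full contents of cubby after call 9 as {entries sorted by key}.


I run cubby drop using k=gufija: 651.
Now I run arith grow using x=-3, which returns -3.
I call cubby fetch using k=jilind, → 447.
Using arith prime using x=82, giving 82.
Then arith upend, and get 1/82.
Now I run arith lessen using x=13/3, — result: -1063/246.
Using arith amplify using x=2/3: -1063/369.
Calling cubby stash using k=snusmi, v=@prev: nil.
I try cubby stash using k=soba, v=1975-04-12, yielding nil.
Calling arith tell(), giving -1063/369.

Answer: {flobro=-278, jilind=447, snusmi=-1063/369, soba=1975-04-12}


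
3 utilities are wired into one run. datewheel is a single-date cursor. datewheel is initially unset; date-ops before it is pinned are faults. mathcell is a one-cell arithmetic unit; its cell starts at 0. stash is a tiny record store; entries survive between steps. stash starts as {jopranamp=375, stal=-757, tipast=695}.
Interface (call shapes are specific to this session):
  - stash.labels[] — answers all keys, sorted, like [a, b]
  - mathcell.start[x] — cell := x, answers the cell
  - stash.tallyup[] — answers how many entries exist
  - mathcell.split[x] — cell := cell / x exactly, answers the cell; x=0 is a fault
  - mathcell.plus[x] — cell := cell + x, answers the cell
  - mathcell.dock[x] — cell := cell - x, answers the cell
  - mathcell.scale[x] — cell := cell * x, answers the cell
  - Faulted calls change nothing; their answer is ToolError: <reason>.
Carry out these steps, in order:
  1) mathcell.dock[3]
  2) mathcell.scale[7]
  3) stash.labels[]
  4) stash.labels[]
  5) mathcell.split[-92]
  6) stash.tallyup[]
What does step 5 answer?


Answer: 21/92

Derivation:
// 1. mathcell.dock(x=3) : -3
// 2. mathcell.scale(x=7) : -21
// 3. stash.labels() : [jopranamp, stal, tipast]
// 4. stash.labels() : [jopranamp, stal, tipast]
// 5. mathcell.split(x=-92) : 21/92
// 6. stash.tallyup() : 3


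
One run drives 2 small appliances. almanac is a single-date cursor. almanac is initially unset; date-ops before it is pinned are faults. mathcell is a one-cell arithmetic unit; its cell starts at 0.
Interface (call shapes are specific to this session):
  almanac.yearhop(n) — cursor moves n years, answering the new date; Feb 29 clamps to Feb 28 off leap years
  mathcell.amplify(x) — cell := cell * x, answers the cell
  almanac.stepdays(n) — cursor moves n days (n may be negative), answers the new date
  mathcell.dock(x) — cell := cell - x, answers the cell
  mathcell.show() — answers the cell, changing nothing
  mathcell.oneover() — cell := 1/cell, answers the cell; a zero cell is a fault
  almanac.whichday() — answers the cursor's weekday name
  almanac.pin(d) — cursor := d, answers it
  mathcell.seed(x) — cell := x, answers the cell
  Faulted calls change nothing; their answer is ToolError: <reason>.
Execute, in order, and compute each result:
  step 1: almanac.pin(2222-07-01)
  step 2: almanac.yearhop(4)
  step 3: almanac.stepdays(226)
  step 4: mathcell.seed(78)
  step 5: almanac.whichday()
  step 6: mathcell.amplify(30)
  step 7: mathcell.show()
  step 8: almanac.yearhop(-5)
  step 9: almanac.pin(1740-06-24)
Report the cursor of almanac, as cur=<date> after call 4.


~$ pin d=2222-07-01
= 2222-07-01
~$ yearhop n=4
= 2226-07-01
~$ stepdays n=226
= 2227-02-12
~$ seed x=78
= 78
~$ whichday
= Monday
~$ amplify x=30
= 2340
~$ show
= 2340
~$ yearhop n=-5
= 2222-02-12
~$ pin d=1740-06-24
= 1740-06-24

Answer: cur=2227-02-12


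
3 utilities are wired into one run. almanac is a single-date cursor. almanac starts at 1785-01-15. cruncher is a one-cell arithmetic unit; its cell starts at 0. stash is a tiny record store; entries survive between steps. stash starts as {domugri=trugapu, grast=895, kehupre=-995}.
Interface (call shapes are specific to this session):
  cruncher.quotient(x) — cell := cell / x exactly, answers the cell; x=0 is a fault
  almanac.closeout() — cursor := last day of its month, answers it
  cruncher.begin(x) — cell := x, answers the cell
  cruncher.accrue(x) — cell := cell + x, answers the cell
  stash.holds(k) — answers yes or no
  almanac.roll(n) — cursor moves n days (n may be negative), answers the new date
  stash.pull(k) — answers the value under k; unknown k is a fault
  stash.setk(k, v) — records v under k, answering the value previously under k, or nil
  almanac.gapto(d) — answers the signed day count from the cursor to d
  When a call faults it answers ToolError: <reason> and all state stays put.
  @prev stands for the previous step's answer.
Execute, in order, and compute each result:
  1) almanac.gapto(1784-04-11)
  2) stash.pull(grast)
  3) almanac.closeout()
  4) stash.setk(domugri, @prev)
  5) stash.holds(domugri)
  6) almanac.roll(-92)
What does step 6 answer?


Do: almanac.gapto[d→1784-04-11]
See: -279
Do: stash.pull[k→grast]
See: 895
Do: almanac.closeout[]
See: 1785-01-31
Do: stash.setk[k→domugri; v→@prev]
See: trugapu
Do: stash.holds[k→domugri]
See: yes
Do: almanac.roll[n→-92]
See: 1784-10-31

Answer: 1784-10-31


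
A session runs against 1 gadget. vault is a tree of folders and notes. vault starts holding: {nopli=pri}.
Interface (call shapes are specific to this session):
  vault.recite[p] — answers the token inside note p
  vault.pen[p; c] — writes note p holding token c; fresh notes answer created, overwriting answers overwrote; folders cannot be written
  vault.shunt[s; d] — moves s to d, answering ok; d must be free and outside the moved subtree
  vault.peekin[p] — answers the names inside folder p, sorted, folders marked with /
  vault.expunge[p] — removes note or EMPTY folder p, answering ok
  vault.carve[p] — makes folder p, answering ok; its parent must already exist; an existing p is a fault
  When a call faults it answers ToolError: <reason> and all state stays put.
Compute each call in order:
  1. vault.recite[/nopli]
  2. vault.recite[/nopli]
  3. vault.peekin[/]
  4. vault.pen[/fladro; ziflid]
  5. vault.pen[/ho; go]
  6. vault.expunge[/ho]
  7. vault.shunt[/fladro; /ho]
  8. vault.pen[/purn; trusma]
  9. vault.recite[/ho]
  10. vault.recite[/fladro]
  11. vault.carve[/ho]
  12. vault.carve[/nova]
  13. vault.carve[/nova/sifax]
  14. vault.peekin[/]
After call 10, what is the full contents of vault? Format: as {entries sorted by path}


~$ vault.recite p→/nopli
  pri
~$ vault.recite p→/nopli
  pri
~$ vault.peekin p→/
  [nopli]
~$ vault.pen p→/fladro c→ziflid
  created
~$ vault.pen p→/ho c→go
  created
~$ vault.expunge p→/ho
  ok
~$ vault.shunt s→/fladro d→/ho
  ok
~$ vault.pen p→/purn c→trusma
  created
~$ vault.recite p→/ho
  ziflid
~$ vault.recite p→/fladro
  ToolError: not found
~$ vault.carve p→/ho
  ToolError: exists
~$ vault.carve p→/nova
  ok
~$ vault.carve p→/nova/sifax
  ok
~$ vault.peekin p→/
  [ho, nopli, nova/, purn]

Answer: {ho=ziflid, nopli=pri, purn=trusma}


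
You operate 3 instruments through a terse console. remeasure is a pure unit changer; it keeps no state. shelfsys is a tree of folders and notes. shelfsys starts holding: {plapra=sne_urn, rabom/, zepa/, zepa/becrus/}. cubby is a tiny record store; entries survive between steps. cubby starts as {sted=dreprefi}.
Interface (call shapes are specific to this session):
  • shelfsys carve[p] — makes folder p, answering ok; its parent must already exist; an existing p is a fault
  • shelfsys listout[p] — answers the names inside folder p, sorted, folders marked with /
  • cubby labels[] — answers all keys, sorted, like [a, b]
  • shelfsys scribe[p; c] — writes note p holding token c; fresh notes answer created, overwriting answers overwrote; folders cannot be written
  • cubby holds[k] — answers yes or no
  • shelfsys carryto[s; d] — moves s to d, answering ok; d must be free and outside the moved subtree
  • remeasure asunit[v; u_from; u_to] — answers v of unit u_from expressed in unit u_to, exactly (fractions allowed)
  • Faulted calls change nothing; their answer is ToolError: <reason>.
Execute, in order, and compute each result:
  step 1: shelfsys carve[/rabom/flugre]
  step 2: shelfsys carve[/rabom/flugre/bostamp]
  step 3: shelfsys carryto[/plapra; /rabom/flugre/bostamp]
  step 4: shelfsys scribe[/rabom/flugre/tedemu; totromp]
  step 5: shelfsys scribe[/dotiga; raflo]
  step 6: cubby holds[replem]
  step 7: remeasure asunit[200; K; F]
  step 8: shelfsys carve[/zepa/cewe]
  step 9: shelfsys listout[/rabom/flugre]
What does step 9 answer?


# 1. shelfsys carve(p='/rabom/flugre') ~> ok
# 2. shelfsys carve(p='/rabom/flugre/bostamp') ~> ok
# 3. shelfsys carryto(s='/plapra', d='/rabom/flugre/bostamp') ~> ToolError: exists
# 4. shelfsys scribe(p='/rabom/flugre/tedemu', c='totromp') ~> created
# 5. shelfsys scribe(p='/dotiga', c='raflo') ~> created
# 6. cubby holds(k='replem') ~> no
# 7. remeasure asunit(v='200', u_from='K', u_to='F') ~> -9967/100
# 8. shelfsys carve(p='/zepa/cewe') ~> ok
# 9. shelfsys listout(p='/rabom/flugre') ~> [bostamp/, tedemu]

Answer: [bostamp/, tedemu]


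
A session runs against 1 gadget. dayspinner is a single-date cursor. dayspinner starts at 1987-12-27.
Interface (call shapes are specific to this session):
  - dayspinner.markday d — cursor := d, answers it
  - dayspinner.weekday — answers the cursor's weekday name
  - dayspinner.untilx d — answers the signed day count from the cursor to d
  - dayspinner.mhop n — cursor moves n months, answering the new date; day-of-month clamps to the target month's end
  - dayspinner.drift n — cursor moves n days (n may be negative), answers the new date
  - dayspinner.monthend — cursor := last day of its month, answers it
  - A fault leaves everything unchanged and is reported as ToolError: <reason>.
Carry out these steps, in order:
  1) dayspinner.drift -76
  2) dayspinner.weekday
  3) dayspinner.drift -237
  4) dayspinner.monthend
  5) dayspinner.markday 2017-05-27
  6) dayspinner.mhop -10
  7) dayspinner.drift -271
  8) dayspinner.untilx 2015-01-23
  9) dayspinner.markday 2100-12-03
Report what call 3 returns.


Answer: 1987-02-17

Derivation:
Next I call dayspinner.drift using n='-76', and get 1987-10-12.
Now I run dayspinner.weekday(), giving Monday.
I try dayspinner.drift using n='-237', → 1987-02-17.
Invoking dayspinner.monthend(): 1987-02-28.
I run dayspinner.markday using d='2017-05-27', yielding 2017-05-27.
Using dayspinner.mhop using n='-10', and get 2016-07-27.
Calling dayspinner.drift using n='-271', giving 2015-10-30.
I invoke dayspinner.untilx using d='2015-01-23', giving -280.
I invoke dayspinner.markday using d='2100-12-03', which returns 2100-12-03.


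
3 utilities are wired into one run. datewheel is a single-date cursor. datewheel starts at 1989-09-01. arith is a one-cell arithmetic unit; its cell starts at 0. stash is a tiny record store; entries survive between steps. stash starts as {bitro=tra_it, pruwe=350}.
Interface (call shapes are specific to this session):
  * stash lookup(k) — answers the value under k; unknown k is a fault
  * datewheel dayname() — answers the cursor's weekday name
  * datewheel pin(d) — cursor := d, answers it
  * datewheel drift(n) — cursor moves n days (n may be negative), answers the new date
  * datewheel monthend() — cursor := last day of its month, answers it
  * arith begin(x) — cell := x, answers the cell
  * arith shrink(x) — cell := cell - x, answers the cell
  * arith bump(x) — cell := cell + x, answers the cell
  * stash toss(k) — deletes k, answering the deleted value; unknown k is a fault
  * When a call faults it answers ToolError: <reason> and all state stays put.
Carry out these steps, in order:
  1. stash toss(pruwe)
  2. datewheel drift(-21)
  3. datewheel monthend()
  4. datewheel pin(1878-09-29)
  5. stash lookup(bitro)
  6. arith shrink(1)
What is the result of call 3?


Answer: 1989-08-31

Derivation:
I invoke stash toss passing k='pruwe', which returns 350.
Invoking datewheel drift passing n='-21', and see 1989-08-11.
Now I run datewheel monthend: 1989-08-31.
I invoke datewheel pin passing d='1878-09-29': 1878-09-29.
I try stash lookup passing k='bitro', and see tra_it.
I use arith shrink passing x='1', yielding -1.


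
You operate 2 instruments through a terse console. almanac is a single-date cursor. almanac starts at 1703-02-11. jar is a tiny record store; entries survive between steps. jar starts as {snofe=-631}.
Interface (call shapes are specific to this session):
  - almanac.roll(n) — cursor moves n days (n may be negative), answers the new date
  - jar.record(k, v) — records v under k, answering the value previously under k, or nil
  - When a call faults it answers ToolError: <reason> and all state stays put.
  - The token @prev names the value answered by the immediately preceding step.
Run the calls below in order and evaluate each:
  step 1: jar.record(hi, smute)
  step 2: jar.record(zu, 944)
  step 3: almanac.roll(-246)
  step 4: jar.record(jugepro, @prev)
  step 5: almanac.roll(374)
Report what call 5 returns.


Using record with k: hi, v: smute, giving nil.
I run record with k: zu, v: 944, — result: nil.
Invoking roll with n: -246: 1702-06-10.
I invoke record with k: jugepro, v: @prev, → nil.
Invoking roll with n: 374, and observe 1703-06-19.

Answer: 1703-06-19
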